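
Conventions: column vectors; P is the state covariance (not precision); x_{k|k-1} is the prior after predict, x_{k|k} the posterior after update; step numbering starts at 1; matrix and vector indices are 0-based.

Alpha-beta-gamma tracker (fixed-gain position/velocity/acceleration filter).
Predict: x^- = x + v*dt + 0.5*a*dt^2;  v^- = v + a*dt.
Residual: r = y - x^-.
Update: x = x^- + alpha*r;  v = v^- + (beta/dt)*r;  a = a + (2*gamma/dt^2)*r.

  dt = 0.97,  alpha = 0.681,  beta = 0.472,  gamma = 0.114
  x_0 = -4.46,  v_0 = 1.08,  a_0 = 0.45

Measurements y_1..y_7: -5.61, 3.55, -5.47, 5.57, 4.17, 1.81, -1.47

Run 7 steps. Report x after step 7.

x_post = 0.0577

step 1: x_pred=-3.2007  r=-2.4093  x^+=-4.8414  v^+=0.3441  a^+=-0.1338
step 2: x_pred=-4.5706  r=8.1206  x^+=0.9595  v^+=4.1658  a^+=1.8340
step 3: x_pred=5.8631  r=-11.3331  x^+=-1.8547  v^+=0.4300  a^+=-0.9123
step 4: x_pred=-1.8668  r=7.4368  x^+=3.1977  v^+=3.1638  a^+=0.8898
step 5: x_pred=6.6852  r=-2.5152  x^+=4.9723  v^+=2.8030  a^+=0.2803
step 6: x_pred=7.8232  r=-6.0132  x^+=3.7282  v^+=0.1489  a^+=-1.1768
step 7: x_pred=3.3190  r=-4.7890  x^+=0.0577  v^+=-3.3229  a^+=-2.3373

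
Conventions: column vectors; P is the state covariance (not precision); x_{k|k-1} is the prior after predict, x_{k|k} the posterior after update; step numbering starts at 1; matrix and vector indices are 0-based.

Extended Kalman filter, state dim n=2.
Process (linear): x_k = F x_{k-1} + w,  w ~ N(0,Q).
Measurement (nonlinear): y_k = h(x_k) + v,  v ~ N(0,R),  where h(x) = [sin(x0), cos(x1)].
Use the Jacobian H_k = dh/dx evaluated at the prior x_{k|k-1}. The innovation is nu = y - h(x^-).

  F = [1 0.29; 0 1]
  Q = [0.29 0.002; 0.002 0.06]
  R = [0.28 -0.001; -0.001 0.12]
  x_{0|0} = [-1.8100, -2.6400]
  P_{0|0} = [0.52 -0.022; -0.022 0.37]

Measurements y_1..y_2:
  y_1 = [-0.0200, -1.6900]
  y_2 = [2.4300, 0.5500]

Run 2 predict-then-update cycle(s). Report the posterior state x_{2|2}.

x_post = [-5.3615, -4.4236]

step 1: x^-=[-2.5756, -2.6400]  P^-=[0.8284 0.0873; 0.0873 0.4300]  H_jac=[-0.8441 0.0000; 0.0000 0.4808]  S=[0.8701 -0.0364; -0.0364 0.2194]  K=[-0.8011 0.0583; -0.0455 0.9347]  nu=[0.5163, -0.8132]  x^+=[-3.0366, -3.4236]  P^+=[0.2658 0.0162; 0.0162 0.2334]
step 2: x^-=[-4.0294, -3.4236]  P^-=[0.5848 0.0859; 0.0859 0.2934]  H_jac=[-0.6311 0.0000; 0.0000 -0.2783]  S=[0.5129 0.0141; 0.0141 0.1427]  K=[-0.7169 -0.0967; -0.0902 -0.5632]  nu=[1.6543, 1.5105]  x^+=[-5.3615, -4.4236]  P^+=[0.3179 0.0391; 0.0391 0.2425]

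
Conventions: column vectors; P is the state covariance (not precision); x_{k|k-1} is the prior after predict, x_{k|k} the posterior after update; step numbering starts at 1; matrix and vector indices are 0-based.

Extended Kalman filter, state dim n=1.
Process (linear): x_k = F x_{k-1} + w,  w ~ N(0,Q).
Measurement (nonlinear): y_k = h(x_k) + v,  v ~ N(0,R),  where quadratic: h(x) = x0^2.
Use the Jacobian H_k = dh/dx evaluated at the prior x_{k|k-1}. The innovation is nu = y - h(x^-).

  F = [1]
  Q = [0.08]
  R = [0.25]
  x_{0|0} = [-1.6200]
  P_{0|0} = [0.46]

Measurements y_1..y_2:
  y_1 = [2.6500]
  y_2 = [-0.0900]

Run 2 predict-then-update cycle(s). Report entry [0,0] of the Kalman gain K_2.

K[0,0] = -0.2499

step 1: x^-=[-1.6200]  P^-=[0.5400]  H_jac=[-3.2400]  S=[5.9187]  K=[-0.2956]  nu=[0.0256]  x^+=[-1.6276]  P^+=[0.0228]
step 2: x^-=[-1.6276]  P^-=[0.1028]  H_jac=[-3.2551]  S=[1.3394]  K=[-0.2499]  nu=[-2.7390]  x^+=[-0.9432]  P^+=[0.0192]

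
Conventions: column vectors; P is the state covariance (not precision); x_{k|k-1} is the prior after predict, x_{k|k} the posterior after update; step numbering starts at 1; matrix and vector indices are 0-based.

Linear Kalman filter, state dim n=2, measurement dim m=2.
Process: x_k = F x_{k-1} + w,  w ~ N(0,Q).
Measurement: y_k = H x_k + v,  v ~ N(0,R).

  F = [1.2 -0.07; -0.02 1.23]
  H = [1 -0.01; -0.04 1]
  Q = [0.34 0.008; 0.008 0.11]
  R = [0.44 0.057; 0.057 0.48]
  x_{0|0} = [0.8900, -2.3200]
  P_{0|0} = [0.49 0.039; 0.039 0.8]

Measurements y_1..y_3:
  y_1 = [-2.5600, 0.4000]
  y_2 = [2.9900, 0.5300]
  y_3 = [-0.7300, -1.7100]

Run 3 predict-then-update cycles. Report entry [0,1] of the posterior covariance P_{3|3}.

P_post[0,1] = 0.0308

step 1: x^-=[1.2304, -2.8714]  P^-=[1.0430 -0.0150; -0.0150 1.3186]  S=[1.4834 -0.0129; -0.0129 1.8015]  K=[0.7030 -0.0265; -0.0126 0.7322]  nu=[-3.8191, 3.3206]  x^+=[-1.5421, -0.3918]  P^+=[0.3082 0.0397; 0.0397 0.3523]
step 2: x^-=[-1.8231, -0.4511]  P^-=[0.7789 0.0289; 0.0289 0.6412]  S=[1.2183 0.0484; 0.0484 1.1201]  K=[0.6402 -0.0296; -0.0042 0.5716]  nu=[4.8086, 0.9081]  x^+=[1.2285, 0.0477]  P^+=[0.2803 0.0335; 0.0335 0.2755]
step 3: x^-=[1.4709, 0.0341]  P^-=[0.7394 0.0270; 0.0270 0.5252]  S=[1.1789 0.0492; 0.0492 1.0042]  K=[0.6284 -0.0333; -0.0033 0.5221]  nu=[-2.2005, -1.6853]  x^+=[0.1443, -0.8384]  P^+=[0.2749 0.0308; 0.0308 0.2516]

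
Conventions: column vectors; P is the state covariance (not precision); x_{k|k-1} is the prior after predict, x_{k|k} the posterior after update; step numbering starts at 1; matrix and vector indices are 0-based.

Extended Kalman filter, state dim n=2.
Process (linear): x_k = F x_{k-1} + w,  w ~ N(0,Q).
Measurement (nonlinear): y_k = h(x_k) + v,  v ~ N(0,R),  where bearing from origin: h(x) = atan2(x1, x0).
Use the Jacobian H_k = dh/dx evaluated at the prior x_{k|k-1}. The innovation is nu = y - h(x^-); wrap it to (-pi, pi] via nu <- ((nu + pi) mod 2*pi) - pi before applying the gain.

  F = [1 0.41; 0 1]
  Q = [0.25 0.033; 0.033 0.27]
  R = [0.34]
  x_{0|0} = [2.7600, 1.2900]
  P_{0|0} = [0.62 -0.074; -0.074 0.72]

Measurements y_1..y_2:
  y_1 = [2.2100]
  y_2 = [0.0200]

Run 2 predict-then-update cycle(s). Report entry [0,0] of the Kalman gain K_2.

K[0,0] = -0.1127

step 1: x^-=[3.2889, 1.2900]  P^-=[0.9304 0.2542; 0.2542 0.9900]  H_jac=[-0.1034 0.2635]  S=[0.4048]  K=[-0.0721; 0.5795]  nu=[1.8362]  x^+=[3.1566, 2.3541]  P^+=[0.9282 0.2711; 0.2711 0.8540]
step 2: x^-=[4.1218, 2.3541]  P^-=[1.5441 0.6543; 0.6543 1.1240]  H_jac=[-0.1045 0.1829]  S=[0.3695]  K=[-0.1127; 0.3715]  nu=[-0.4989]  x^+=[4.1780, 2.1687]  P^+=[1.5394 0.6697; 0.6697 1.0730]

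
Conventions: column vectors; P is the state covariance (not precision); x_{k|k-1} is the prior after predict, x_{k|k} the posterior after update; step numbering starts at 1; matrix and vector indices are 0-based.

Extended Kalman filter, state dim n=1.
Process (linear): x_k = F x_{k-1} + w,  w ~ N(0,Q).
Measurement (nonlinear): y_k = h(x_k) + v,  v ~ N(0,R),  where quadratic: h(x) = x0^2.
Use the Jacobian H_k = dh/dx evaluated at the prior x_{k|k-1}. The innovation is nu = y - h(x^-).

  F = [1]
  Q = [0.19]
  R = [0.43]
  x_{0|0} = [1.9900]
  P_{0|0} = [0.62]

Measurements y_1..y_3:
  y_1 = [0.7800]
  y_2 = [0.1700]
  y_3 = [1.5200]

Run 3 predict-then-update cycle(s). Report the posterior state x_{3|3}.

x_post = [1.1304]

step 1: x^-=[1.9900]  P^-=[0.8100]  H_jac=[3.9800]  S=[13.2607]  K=[0.2431]  nu=[-3.1801]  x^+=[1.2169]  P^+=[0.0263]
step 2: x^-=[1.2169]  P^-=[0.2163]  H_jac=[2.4338]  S=[1.7110]  K=[0.3076]  nu=[-1.3108]  x^+=[0.8137]  P^+=[0.0544]
step 3: x^-=[0.8137]  P^-=[0.2444]  H_jac=[1.6273]  S=[1.0771]  K=[0.3692]  nu=[0.8580]  x^+=[1.1304]  P^+=[0.0976]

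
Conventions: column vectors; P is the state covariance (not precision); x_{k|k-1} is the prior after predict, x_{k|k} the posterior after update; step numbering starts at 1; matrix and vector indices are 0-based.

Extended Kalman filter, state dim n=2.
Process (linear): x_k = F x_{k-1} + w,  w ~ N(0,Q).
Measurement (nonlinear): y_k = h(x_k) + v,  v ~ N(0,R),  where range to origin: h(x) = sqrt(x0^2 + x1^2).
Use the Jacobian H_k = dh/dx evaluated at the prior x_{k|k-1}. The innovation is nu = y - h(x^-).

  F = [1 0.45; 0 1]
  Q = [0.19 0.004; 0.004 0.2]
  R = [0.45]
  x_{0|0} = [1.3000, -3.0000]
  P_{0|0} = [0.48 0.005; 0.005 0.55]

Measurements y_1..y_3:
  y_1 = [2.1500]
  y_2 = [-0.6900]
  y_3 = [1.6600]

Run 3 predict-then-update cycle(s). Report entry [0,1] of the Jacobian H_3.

step 1: x^-=[-0.0500, -3.0000]  P^-=[0.7859 0.2565; 0.2565 0.7500]  H_jac=[-0.0167 -0.9999]  S=[1.2086]  K=[-0.2230; -0.6240]  nu=[-0.8504]  x^+=[0.1397, -2.4693]  P^+=[0.7258 0.0883; 0.0883 0.2794]
step 2: x^-=[-0.9715, -2.4693]  P^-=[1.0518 0.2180; 0.2180 0.4794]  H_jac=[-0.3661 -0.9306]  S=[1.1547]  K=[-0.5092; -0.4555]  nu=[-3.3436]  x^+=[0.7310, -0.9464]  P^+=[0.7524 -0.0498; -0.0498 0.2398]
step 3: x^-=[0.3051, -0.9464]  P^-=[0.9462 0.0621; 0.0621 0.4398]  H_jac=[0.3068 -0.9518]  S=[0.9012]  K=[0.2565; -0.4433]  nu=[0.6656]  x^+=[0.4759, -1.2415]  P^+=[0.8869 0.1646; 0.1646 0.2627]

H_jac[0,1] = -0.9518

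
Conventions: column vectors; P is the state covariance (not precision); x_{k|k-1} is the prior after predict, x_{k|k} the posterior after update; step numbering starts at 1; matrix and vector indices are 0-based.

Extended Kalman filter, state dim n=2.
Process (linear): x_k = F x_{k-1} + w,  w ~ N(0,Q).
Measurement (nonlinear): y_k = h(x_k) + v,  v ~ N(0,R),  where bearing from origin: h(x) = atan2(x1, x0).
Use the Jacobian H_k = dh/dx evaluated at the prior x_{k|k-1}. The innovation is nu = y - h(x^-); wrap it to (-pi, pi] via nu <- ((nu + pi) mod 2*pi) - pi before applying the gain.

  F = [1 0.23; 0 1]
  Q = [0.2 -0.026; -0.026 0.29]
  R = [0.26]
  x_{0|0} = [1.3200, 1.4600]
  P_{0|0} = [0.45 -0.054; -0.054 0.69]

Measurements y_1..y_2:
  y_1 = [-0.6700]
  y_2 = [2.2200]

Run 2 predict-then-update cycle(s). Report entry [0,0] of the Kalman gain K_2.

step 1: x^-=[1.6558, 1.4600]  P^-=[0.6617 0.0787; 0.0787 0.9800]  H_jac=[-0.2996 0.3398]  S=[0.4165]  K=[-0.4117; 0.7428]  nu=[-1.3926]  x^+=[2.2292, 0.4255]  P^+=[0.5911 0.2061; 0.2061 0.7502]
step 2: x^-=[2.3271, 0.4255]  P^-=[0.9255 0.3526; 0.3526 1.0402]  H_jac=[-0.0760 0.4158]  S=[0.4229]  K=[0.1803; 0.9593]  nu=[2.0392]  x^+=[2.6948, 2.3817]  P^+=[0.9118 0.2795; 0.2795 0.6509]

K[0,0] = 0.1803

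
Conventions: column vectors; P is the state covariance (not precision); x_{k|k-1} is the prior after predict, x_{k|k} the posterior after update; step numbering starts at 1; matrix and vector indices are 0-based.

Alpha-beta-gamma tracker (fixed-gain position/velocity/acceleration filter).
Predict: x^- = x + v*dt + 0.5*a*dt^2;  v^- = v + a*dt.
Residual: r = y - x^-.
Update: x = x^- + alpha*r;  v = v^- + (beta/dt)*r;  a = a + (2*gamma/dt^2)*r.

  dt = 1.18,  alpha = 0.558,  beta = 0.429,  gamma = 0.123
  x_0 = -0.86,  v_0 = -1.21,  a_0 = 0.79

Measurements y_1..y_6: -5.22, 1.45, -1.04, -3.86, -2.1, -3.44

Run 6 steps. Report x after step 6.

step 1: x_pred=-1.7378  r=-3.4822  x^+=-3.6809  v^+=-1.5438  a^+=0.1748
step 2: x_pred=-5.3808  r=6.8308  x^+=-1.5692  v^+=1.1459  a^+=1.3816
step 3: x_pred=0.7448  r=-1.7848  x^+=-0.2511  v^+=2.1273  a^+=1.0663
step 4: x_pred=3.0015  r=-6.8615  x^+=-0.8272  v^+=0.8910  a^+=-0.1459
step 5: x_pred=0.1225  r=-2.2225  x^+=-1.1176  v^+=-0.0892  a^+=-0.5386
step 6: x_pred=-1.5979  r=-1.8421  x^+=-2.6258  v^+=-1.3945  a^+=-0.8641

x_post = -2.6258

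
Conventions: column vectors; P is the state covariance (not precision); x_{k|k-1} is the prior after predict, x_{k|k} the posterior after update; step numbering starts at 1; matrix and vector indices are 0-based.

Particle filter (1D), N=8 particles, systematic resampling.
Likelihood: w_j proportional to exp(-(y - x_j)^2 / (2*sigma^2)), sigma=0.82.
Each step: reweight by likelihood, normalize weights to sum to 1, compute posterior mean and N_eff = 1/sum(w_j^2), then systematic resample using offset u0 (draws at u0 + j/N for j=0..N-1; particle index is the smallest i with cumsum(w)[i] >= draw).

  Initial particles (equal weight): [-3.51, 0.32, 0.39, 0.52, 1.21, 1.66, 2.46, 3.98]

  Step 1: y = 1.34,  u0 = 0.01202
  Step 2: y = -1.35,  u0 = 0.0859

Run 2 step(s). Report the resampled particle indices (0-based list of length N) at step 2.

step 1: w=[0.0000, 0.1185, 0.1313, 0.1558, 0.2537, 0.2381, 0.1011, 0.0014]  mean=1.1268  Neff=5.3519  idx=[1, 2, 3, 3, 4, 4, 5, 5]
step 2: w=[0.3165, 0.2650, 0.1870, 0.1870, 0.0193, 0.0193, 0.0030, 0.0030]  mean=0.4556  Neff=4.1474  idx=[0, 0, 1, 1, 2, 2, 3, 4]

resampled_idx = [0, 0, 1, 1, 2, 2, 3, 4]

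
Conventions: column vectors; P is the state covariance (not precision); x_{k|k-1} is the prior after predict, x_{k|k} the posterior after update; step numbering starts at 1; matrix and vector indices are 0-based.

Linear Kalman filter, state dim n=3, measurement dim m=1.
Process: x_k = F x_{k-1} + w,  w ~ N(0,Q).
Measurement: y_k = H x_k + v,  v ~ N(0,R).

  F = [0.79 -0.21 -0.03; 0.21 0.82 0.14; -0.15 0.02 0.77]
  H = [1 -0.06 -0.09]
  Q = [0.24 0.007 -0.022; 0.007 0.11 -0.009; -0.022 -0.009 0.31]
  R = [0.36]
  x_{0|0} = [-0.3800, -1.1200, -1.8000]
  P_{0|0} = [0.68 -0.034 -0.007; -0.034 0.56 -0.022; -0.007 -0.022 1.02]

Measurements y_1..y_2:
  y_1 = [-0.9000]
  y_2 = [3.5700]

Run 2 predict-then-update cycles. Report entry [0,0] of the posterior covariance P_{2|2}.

step 1: x^-=[-0.0110, -1.2502, -1.3514]  P^-=[0.7013 -0.0010 -0.1308; -0.0010 0.5194 0.0778; -0.1308 0.0778 0.9314]  S=[1.0953]  K=[0.6511; -0.0357; -0.2002]  nu=[-1.0856]  x^+=[-0.7179, -1.2114, -1.1340]  P^+=[0.2370 0.0245 0.0120; 0.0245 0.5180 0.0700; 0.0120 0.0700 0.8875]
step 2: x^-=[-0.2787, -1.3029, -0.7897]  P^-=[0.4037 -0.0343 -0.0756; -0.0343 0.5113 0.1309; -0.0756 0.1309 0.8410]  S=[0.7915]  K=[0.5213; -0.0970; -0.2011]  nu=[3.6995]  x^+=[1.6496, -1.6618, -1.5336]  P^+=[0.1887 0.0057 0.0073; 0.0057 0.5039 0.1154; 0.0073 0.1154 0.8090]

P_post[0,0] = 0.1887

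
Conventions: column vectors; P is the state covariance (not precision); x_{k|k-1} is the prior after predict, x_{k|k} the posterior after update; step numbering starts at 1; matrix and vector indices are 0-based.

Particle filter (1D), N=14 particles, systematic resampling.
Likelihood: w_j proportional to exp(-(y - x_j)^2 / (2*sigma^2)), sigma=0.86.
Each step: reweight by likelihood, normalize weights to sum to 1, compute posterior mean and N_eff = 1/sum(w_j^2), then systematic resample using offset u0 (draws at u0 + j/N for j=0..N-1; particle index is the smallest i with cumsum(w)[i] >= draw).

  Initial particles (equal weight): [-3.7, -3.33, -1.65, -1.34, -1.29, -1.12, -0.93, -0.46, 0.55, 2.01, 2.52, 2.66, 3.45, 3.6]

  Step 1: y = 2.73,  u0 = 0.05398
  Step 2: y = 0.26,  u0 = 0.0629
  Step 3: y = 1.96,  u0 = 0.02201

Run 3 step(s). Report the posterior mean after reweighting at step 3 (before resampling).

post_mean = 2.2104

step 1: w=[0.0000, 0.0000, 0.0000, 0.0000, 0.0000, 0.0000, 0.0000, 0.0003, 0.0100, 0.1753, 0.2416, 0.2481, 0.1753, 0.1492]  mean=2.7689  Neff=4.9065  idx=[9, 9, 10, 10, 10, 10, 11, 11, 11, 12, 12, 12, 13, 13]
step 2: w=[0.2840, 0.2840, 0.0713, 0.0713, 0.0713, 0.0713, 0.0459, 0.0459, 0.0459, 0.0023, 0.0023, 0.0023, 0.0012, 0.0012]  mean=2.2586  Neff=5.3199  idx=[0, 0, 0, 0, 1, 1, 1, 1, 2, 3, 4, 5, 7, 9]
step 3: w=[0.0821, 0.0821, 0.0821, 0.0821, 0.0821, 0.0821, 0.0821, 0.0821, 0.0665, 0.0665, 0.0665, 0.0665, 0.0590, 0.0183]  mean=2.2104  Neff=13.2616  idx=[0, 1, 2, 2, 3, 4, 5, 6, 7, 8, 9, 10, 11, 12]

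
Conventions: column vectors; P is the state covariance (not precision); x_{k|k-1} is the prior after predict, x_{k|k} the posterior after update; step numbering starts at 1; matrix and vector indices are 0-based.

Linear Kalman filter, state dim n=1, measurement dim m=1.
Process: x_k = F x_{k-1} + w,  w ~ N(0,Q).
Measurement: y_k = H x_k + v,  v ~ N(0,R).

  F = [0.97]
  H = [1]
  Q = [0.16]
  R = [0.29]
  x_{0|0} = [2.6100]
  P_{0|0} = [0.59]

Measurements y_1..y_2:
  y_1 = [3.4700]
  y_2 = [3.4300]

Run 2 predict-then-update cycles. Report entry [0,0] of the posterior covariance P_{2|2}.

P_post[0,0] = 0.1594

step 1: x^-=[2.5317]  P^-=[0.7151]  S=[1.0051]  K=[0.7115]  nu=[0.9383]  x^+=[3.1993]  P^+=[0.2063]
step 2: x^-=[3.1033]  P^-=[0.3541]  S=[0.6441]  K=[0.5498]  nu=[0.3267]  x^+=[3.2829]  P^+=[0.1594]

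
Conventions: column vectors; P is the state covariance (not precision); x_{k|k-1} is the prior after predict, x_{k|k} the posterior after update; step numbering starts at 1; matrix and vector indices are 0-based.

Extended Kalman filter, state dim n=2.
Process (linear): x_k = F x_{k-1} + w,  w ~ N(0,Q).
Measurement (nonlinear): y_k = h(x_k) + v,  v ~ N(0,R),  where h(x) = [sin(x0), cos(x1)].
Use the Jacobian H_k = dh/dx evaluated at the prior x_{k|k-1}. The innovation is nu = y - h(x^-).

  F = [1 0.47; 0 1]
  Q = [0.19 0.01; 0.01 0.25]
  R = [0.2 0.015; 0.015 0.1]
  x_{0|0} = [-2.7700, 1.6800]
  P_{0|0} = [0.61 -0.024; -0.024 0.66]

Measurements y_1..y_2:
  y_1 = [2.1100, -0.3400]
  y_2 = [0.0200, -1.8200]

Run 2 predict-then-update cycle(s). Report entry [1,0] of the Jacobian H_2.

H_jac[1,0] = 0.0000

step 1: x^-=[-1.9804, 1.6800]  P^-=[0.9232 0.2962; 0.2962 0.9100]  H_jac=[-0.3982 0.0000; 0.0000 -0.9940]  S=[0.3464 0.1323; 0.1323 0.9992]  K=[-0.9993 -0.1624; 0.0054 -0.9060]  nu=[3.0273, -0.2310]  x^+=[-4.9682, 1.9056]  P^+=[0.5080 0.0314; 0.0314 0.0911]
step 2: x^-=[-4.0725, 1.9056]  P^-=[0.7476 0.0842; 0.0842 0.3411]  H_jac=[-0.5971 0.0000; 0.0000 -0.9445]  S=[0.4665 0.0625; 0.0625 0.4042]  K=[-0.9502 -0.0499; -0.0011 -0.7967]  nu=[-0.7822, -1.4914]  x^+=[-3.2549, 3.0947]  P^+=[0.3195 0.0204; 0.0204 0.0844]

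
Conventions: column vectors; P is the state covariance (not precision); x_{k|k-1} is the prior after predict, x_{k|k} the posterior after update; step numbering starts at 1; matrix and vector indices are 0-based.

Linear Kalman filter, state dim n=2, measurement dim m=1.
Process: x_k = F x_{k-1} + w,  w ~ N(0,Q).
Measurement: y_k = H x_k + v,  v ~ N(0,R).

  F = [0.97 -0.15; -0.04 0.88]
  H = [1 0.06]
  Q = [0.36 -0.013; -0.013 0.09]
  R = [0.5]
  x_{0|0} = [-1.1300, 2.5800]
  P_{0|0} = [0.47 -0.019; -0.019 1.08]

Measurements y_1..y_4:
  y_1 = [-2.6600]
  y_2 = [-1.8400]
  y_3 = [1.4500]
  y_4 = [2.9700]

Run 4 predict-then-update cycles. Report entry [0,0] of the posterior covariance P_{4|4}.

P_post[0,0] = 0.2974

step 1: x^-=[-1.4831, 2.3156]  P^-=[0.8321 -0.1901; -0.1901 0.9284]  S=[1.3126]  K=[0.6252; -0.1024]  nu=[-1.3158]  x^+=[-2.3058, 2.4504]  P^+=[0.3190 -0.1061; -0.1061 0.9147]
step 2: x^-=[-2.6042, 2.2485]  P^-=[0.7116 -0.2373; -0.2373 0.8063]  S=[1.1860]  K=[0.5880; -0.1593]  nu=[0.6292]  x^+=[-2.2342, 2.1483]  P^+=[0.3016 -0.1262; -0.1262 0.7762]
step 3: x^-=[-2.4894, 1.9799]  P^-=[0.6979 -0.2357; -0.2357 0.7005]  S=[1.1722]  K=[0.5834; -0.1652]  nu=[3.8206]  x^+=[-0.2606, 1.3487]  P^+=[0.2990 -0.1227; -0.1227 0.6685]
step 4: x^-=[-0.4551, 1.1973]  P^-=[0.6921 -0.2183; -0.2183 0.6168]  S=[1.1681]  K=[0.5813; -0.1552]  nu=[3.3533]  x^+=[1.4941, 0.6768]  P^+=[0.2974 -0.1129; -0.1129 0.5886]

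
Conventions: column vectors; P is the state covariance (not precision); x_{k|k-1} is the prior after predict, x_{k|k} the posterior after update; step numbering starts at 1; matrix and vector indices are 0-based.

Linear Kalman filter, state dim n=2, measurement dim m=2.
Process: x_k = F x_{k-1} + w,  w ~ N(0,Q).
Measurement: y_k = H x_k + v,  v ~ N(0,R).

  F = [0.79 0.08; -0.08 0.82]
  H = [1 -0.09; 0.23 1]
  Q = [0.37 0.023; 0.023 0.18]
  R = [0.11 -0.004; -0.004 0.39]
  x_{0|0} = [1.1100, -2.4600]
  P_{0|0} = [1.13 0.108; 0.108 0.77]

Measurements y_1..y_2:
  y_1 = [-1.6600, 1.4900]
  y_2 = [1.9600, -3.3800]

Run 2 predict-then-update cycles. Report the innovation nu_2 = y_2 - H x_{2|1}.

innov = [2.9898, -3.5728]

step 1: x^-=[0.6801, -2.1060]  P^-=[1.0938 0.0714; 0.0714 0.6908]  S=[1.1966 0.2553; 0.2553 1.1715]  K=[0.8914 0.0814; -0.1270 0.6314]  nu=[-2.5296, 3.4396]  x^+=[-1.2948, 0.3870]  P^+=[0.0982 0.0056; 0.0056 0.2455]
step 2: x^-=[-0.9919, 0.4209]  P^-=[0.4336 0.0365; 0.0365 0.3449]  S=[0.5398 0.1004; 0.1004 0.7747]  K=[0.7833 0.0743; -0.0766 0.4660]  nu=[2.9898, -3.5728]  x^+=[1.0846, -1.4732]  P^+=[0.0864 0.0060; 0.0060 0.1807]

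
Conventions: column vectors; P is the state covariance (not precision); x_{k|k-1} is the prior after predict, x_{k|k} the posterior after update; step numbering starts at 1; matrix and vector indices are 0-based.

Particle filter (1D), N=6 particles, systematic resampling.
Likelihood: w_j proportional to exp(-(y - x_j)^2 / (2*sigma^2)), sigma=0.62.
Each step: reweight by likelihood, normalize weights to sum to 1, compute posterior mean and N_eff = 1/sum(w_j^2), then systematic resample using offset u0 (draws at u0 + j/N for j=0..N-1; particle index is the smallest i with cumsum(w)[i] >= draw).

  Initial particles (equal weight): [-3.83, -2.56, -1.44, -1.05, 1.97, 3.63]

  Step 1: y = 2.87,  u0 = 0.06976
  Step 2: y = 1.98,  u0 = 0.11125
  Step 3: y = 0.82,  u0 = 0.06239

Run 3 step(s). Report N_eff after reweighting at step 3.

N_eff = 6.0000

step 1: w=[0.0000, 0.0000, 0.0000, 0.0000, 0.4250, 0.5750]  mean=2.9245  Neff=1.9560  idx=[4, 4, 4, 5, 5, 5]
step 2: w=[0.3239, 0.3239, 0.3239, 0.0094, 0.0094, 0.0094]  mean=2.0168  Neff=3.1737  idx=[0, 0, 1, 1, 2, 2]
step 3: w=[0.1667, 0.1667, 0.1667, 0.1667, 0.1667, 0.1667]  mean=1.9700  Neff=6.0000  idx=[0, 1, 2, 3, 4, 5]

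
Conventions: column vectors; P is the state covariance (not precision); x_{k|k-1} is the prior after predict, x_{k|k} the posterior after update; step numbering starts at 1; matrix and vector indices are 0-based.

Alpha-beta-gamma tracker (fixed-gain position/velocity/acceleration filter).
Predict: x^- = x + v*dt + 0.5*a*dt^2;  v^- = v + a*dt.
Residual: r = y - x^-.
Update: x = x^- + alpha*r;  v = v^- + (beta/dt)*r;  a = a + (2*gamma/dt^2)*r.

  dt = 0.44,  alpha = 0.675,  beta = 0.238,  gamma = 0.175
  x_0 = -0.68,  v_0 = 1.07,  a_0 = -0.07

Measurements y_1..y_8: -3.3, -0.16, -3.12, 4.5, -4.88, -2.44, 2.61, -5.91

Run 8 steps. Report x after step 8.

step 1: x_pred=-0.2160  r=-3.0840  x^+=-2.2977  v^+=-0.6290  a^+=-5.6455
step 2: x_pred=-3.1209  r=2.9609  x^+=-1.1223  v^+=-1.5114  a^+=-0.2925
step 3: x_pred=-1.8156  r=-1.3044  x^+=-2.6961  v^+=-2.3457  a^+=-2.6507
step 4: x_pred=-3.9848  r=8.4848  x^+=1.7425  v^+=1.0775  a^+=12.6885
step 5: x_pred=3.4448  r=-8.3248  x^+=-2.1744  v^+=2.1575  a^+=-2.3615
step 6: x_pred=-1.4537  r=-0.9863  x^+=-2.1195  v^+=0.5850  a^+=-4.1446
step 7: x_pred=-2.2633  r=4.8733  x^+=1.0262  v^+=1.3973  a^+=4.6656
step 8: x_pred=2.0926  r=-8.0026  x^+=-3.3091  v^+=-0.8785  a^+=-9.8020

x_post = -3.3091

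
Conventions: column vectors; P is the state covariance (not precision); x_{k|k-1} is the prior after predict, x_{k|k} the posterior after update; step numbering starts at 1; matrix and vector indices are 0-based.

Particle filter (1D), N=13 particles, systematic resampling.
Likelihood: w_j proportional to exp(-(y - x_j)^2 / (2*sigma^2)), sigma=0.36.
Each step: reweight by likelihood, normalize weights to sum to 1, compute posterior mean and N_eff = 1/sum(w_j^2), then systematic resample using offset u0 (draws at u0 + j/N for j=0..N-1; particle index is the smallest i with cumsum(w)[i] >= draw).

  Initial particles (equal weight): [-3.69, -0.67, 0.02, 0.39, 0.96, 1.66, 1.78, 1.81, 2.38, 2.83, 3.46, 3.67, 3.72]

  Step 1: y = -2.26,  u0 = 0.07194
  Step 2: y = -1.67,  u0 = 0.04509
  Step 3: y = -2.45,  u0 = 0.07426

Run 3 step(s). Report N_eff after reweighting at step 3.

N_eff = 13.0000

step 1: w=[0.8658, 0.1342, 0.0000, 0.0000, 0.0000, 0.0000, 0.0000, 0.0000, 0.0000, 0.0000, 0.0000, 0.0000, 0.0000]  mean=-3.2847  Neff=1.3028  idx=[0, 0, 0, 0, 0, 0, 0, 0, 0, 0, 0, 1, 1]
step 2: w=[0.0000, 0.0000, 0.0000, 0.0000, 0.0000, 0.0000, 0.0000, 0.0000, 0.0000, 0.0000, 0.0000, 0.5000, 0.5000]  mean=-0.6701  Neff=2.0002  idx=[11, 11, 11, 11, 11, 11, 12, 12, 12, 12, 12, 12, 12]
step 3: w=[0.0769, 0.0769, 0.0769, 0.0769, 0.0769, 0.0769, 0.0769, 0.0769, 0.0769, 0.0769, 0.0769, 0.0769, 0.0769]  mean=-0.6700  Neff=13.0000  idx=[0, 1, 2, 3, 4, 5, 6, 7, 8, 9, 10, 11, 12]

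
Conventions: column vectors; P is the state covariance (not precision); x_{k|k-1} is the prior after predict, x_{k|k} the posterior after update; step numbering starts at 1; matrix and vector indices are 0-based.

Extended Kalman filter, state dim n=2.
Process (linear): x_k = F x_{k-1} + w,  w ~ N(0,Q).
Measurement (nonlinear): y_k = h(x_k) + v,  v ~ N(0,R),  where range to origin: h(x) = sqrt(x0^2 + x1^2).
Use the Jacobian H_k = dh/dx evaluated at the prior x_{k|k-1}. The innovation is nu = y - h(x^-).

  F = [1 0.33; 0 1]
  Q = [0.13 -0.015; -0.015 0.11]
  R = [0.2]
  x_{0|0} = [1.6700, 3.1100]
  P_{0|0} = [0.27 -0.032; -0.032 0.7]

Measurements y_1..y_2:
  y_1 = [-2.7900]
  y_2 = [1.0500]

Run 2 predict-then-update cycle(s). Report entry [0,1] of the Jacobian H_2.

step 1: x^-=[2.6963, 3.1100]  P^-=[0.4551 0.1840; 0.1840 0.8100]  H_jac=[0.6551 0.7556]  S=[1.0399]  K=[0.4204; 0.7045]  nu=[-6.9061]  x^+=[-0.2070, -1.7551]  P^+=[0.2713 -0.1240; -0.1240 0.2939]
step 2: x^-=[-0.7862, -1.7551]  P^-=[0.3515 -0.0420; -0.0420 0.4039]  H_jac=[-0.4088 -0.9126]  S=[0.5639]  K=[-0.1869; -0.6234]  nu=[-0.8732]  x^+=[-0.6230, -1.2108]  P^+=[0.3318 -0.1077; -0.1077 0.1848]

H_jac[0,1] = -0.9126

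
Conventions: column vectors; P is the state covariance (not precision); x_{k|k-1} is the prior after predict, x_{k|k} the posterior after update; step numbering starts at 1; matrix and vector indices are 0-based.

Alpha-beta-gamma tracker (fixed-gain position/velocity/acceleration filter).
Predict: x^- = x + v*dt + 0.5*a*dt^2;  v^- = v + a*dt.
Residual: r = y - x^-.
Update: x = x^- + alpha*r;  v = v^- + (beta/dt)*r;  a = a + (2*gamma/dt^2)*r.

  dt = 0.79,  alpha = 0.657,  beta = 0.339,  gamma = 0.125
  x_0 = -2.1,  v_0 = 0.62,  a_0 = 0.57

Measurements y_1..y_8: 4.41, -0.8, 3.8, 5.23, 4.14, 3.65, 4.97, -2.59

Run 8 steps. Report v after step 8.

v_post = -5.2153

step 1: x_pred=-1.4323  r=5.8423  x^+=2.4061  v^+=3.5773  a^+=2.9103
step 2: x_pred=6.1403  r=-6.9403  x^+=1.5805  v^+=2.8983  a^+=0.1302
step 3: x_pred=3.9108  r=-0.1108  x^+=3.8380  v^+=2.9536  a^+=0.0858
step 4: x_pred=6.1981  r=-0.9681  x^+=5.5621  v^+=2.6059  a^+=-0.3020
step 5: x_pred=7.5265  r=-3.3865  x^+=5.3016  v^+=0.9141  a^+=-1.6586
step 6: x_pred=5.5062  r=-1.8562  x^+=4.2867  v^+=-1.1926  a^+=-2.4021
step 7: x_pred=2.5949  r=2.3751  x^+=4.1553  v^+=-2.0711  a^+=-1.4507
step 8: x_pred=2.0665  r=-4.6565  x^+=-0.9928  v^+=-5.2153  a^+=-3.3160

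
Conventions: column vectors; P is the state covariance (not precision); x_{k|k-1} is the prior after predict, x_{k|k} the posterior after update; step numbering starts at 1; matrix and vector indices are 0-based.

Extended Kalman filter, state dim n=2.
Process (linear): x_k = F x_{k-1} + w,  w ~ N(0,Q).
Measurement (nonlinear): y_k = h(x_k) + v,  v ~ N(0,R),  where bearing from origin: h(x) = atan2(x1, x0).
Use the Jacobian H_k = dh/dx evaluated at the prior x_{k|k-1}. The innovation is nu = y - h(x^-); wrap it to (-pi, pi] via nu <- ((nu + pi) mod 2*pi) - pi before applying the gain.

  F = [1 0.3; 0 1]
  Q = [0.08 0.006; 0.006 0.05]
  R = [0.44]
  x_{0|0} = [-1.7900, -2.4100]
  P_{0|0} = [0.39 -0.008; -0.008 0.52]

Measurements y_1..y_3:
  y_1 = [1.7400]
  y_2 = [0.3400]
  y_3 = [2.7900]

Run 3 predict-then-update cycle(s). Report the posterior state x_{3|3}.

x_post = [-4.1370, -2.4626]

step 1: x^-=[-2.5130, -2.4100]  P^-=[0.5120 0.1540; 0.1540 0.5700]  H_jac=[0.1988 -0.2073]  S=[0.4720]  K=[0.1480; -0.1855]  nu=[-2.1661]  x^+=[-2.8336, -2.0083]  P^+=[0.5017 0.1670; 0.1670 0.5538]
step 2: x^-=[-3.4361, -2.0083]  P^-=[0.7317 0.3391; 0.3391 0.6038]  H_jac=[0.1268 -0.2169]  S=[0.4615]  K=[0.0416; -0.1906]  nu=[2.9527]  x^+=[-3.3132, -2.5712]  P^+=[0.7309 0.3427; 0.3427 0.5870]
step 3: x^-=[-4.0845, -2.5712]  P^-=[1.0694 0.5248; 0.5248 0.6370]  H_jac=[0.1104 -0.1753]  S=[0.4523]  K=[0.0575; -0.1189]  nu=[-0.9134]  x^+=[-4.1370, -2.4626]  P^+=[1.0679 0.5279; 0.5279 0.6306]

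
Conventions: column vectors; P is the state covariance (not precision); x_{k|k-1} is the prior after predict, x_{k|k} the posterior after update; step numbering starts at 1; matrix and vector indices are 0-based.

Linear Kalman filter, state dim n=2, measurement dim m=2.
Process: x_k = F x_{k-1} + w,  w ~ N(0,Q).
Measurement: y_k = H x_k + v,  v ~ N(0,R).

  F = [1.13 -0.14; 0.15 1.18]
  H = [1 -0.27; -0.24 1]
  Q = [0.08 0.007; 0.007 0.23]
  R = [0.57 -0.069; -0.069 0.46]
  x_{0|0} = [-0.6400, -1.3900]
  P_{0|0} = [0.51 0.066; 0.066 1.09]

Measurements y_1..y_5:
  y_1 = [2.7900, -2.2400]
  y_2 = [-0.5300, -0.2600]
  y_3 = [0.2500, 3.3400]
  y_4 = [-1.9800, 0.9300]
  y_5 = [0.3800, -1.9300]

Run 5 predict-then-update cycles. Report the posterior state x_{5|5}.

step 1: x^-=[-0.5286, -1.7362]  P^-=[0.7317 -0.0000; -0.0000 1.7826]  S=[1.4317 -0.7259; -0.7259 2.2847]  K=[0.5628 0.1019; 0.0708 0.8027]  nu=[2.8498, -0.6307]  x^+=[1.0109, -2.0406]  P^+=[0.3378 0.0891; 0.0891 0.3858]
step 2: x^-=[1.4280, -2.2563]  P^-=[0.4907 0.1175; 0.1175 0.8063]  S=[1.0560 -0.2793; -0.2793 1.2381]  K=[0.4622 0.1041; 0.0759 0.6455]  nu=[-2.5672, 2.3390]  x^+=[0.4850, -0.9412]  P^+=[0.2786 0.0828; 0.0828 0.3116]
step 3: x^-=[0.6798, -1.0378]  P^-=[0.4157 0.1115; 0.1115 0.6995]  S=[0.9765 -0.2389; -0.2389 1.1299]  K=[0.4191 0.0990; 0.0701 0.6102]  nu=[-0.7100, 4.5410]  x^+=[0.8317, 1.6833]  P^+=[0.2529 0.0773; 0.0773 0.2944]
step 4: x^-=[0.7042, 2.1110]  P^-=[0.3843 0.1027; 0.1027 0.6730]  S=[0.9479 -0.2336; -0.2336 1.1058]  K=[0.3993 0.0938; 0.0645 0.5999]  nu=[-2.1142, -1.0120]  x^+=[-0.2349, 1.3676]  P^+=[0.2409 0.0734; 0.0734 0.2891]
step 5: x^-=[-0.4569, 1.5785]  P^-=[0.3701 0.0964; 0.0964 0.6640]  S=[0.9364 -0.2344; -0.2344 1.0990]  K=[0.3900 0.0901; 0.0607 0.5961]  nu=[1.2631, -3.6181]  x^+=[-0.2903, -0.5014]  P^+=[0.2352 0.0710; 0.0710 0.2870]

x_post = [-0.2903, -0.5014]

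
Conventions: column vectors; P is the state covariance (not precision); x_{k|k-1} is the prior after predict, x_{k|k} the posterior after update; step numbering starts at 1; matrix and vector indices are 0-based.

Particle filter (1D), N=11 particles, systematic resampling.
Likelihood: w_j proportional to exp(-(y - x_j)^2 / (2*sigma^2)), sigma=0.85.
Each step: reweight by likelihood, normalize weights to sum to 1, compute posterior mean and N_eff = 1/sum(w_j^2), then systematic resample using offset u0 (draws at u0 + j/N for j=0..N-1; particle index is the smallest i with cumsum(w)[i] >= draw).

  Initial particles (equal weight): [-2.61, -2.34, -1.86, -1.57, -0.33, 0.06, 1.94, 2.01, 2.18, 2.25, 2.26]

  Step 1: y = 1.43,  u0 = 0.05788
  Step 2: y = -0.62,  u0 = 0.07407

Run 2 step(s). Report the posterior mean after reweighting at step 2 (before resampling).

post_mean = 0.2130

step 1: w=[0.0000, 0.0000, 0.0001, 0.0005, 0.0297, 0.0691, 0.2116, 0.2008, 0.1717, 0.1591, 0.1573]  mean=1.8952  Neff=5.8721  idx=[5, 6, 6, 7, 7, 8, 8, 9, 9, 10, 10]
step 2: w=[0.9236, 0.0136, 0.0136, 0.0106, 0.0106, 0.0056, 0.0056, 0.0043, 0.0043, 0.0041, 0.0041]  mean=0.2130  Neff=1.1712  idx=[0, 0, 0, 0, 0, 0, 0, 0, 0, 0, 6]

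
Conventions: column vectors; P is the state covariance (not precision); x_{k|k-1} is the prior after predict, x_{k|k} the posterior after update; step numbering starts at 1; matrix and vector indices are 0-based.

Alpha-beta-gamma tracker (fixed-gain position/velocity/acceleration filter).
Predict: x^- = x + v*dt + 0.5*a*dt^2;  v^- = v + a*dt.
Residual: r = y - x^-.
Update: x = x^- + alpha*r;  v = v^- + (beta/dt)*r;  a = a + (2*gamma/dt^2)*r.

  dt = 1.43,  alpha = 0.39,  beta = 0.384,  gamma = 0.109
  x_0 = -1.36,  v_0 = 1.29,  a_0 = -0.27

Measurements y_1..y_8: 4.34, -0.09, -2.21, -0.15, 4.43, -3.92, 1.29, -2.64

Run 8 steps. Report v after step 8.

step 1: x_pred=0.2086  r=4.1314  x^+=1.8199  v^+=2.0133  a^+=0.1704
step 2: x_pred=4.8731  r=-4.9631  x^+=2.9375  v^+=0.9243  a^+=-0.3587
step 3: x_pred=3.8925  r=-6.1025  x^+=1.5125  v^+=-1.2274  a^+=-1.0092
step 4: x_pred=-1.2745  r=1.1245  x^+=-0.8359  v^+=-2.3686  a^+=-0.8894
step 5: x_pred=-5.1324  r=9.5624  x^+=-1.4030  v^+=-1.0726  a^+=0.1301
step 6: x_pred=-2.8039  r=-1.1161  x^+=-3.2392  v^+=-1.1863  a^+=0.0111
step 7: x_pred=-4.9243  r=6.2143  x^+=-2.5007  v^+=0.4982  a^+=0.6736
step 8: x_pred=-1.0996  r=-1.5404  x^+=-1.7003  v^+=1.0478  a^+=0.5093

v_post = 1.0478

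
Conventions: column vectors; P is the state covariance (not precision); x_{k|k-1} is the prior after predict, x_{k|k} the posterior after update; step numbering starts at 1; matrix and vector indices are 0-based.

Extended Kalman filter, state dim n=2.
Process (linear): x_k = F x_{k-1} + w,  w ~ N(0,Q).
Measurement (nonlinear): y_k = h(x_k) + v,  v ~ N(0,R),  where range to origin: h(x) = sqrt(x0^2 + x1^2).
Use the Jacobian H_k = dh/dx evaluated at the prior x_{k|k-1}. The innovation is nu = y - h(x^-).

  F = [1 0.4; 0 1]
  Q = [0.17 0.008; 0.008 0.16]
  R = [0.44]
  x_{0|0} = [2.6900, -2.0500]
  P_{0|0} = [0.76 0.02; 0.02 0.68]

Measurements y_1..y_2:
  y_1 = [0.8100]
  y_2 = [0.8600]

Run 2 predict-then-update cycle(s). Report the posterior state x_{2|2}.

x_post = [0.5899, -0.9771]

step 1: x^-=[1.8700, -2.0500]  P^-=[1.0548 0.3000; 0.3000 0.8400]  H_jac=[0.6739 -0.7388]  S=[1.0788]  K=[0.4535; -0.3878]  nu=[-1.9648]  x^+=[0.9790, -1.2880]  P^+=[0.8330 0.4897; 0.4897 0.6777]
step 2: x^-=[0.4638, -1.2880]  P^-=[1.5032 0.7688; 0.7688 0.8377]  H_jac=[0.3388 -0.9409]  S=[0.8639]  K=[-0.2478; -0.6108]  nu=[-0.5089]  x^+=[0.5899, -0.9771]  P^+=[1.4501 0.6381; 0.6381 0.5154]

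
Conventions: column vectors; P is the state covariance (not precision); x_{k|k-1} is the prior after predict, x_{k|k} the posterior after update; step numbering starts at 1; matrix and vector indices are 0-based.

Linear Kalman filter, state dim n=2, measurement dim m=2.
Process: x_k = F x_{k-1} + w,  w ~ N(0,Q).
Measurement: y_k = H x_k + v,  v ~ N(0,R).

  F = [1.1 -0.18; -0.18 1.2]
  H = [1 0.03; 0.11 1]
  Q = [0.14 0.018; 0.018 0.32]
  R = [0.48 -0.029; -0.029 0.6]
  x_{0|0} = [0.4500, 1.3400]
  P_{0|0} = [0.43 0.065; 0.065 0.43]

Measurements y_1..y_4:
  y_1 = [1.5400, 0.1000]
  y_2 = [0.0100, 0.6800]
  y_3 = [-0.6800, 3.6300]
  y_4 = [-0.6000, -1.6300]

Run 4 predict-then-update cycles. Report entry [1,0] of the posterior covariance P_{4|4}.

P_post[1,0] = -0.0720

step 1: x^-=[0.2538, 1.5270]  P^-=[0.6485 -0.0721; -0.0721 0.9251]  S=[1.1250 -0.0023; -0.0023 1.5170]  K=[0.5745 0.0003; -0.0382 0.6045]  nu=[1.2404, -1.4549]  x^+=[0.9659, 0.6001]  P^+=[0.2772 -0.0469; -0.0469 0.3690]
step 2: x^-=[0.9545, 0.5463]  P^-=[0.5059 -0.1801; -0.1801 0.8806]  S=[0.9759 -0.1276; -0.1276 1.4471]  K=[0.5075 -0.0412; -0.0806 0.5877]  nu=[-0.9609, 0.0287]  x^+=[0.4657, 0.6406]  P^+=[0.2468 -0.0666; -0.0666 0.3623]
step 3: x^-=[0.3969, 0.6849]  P^-=[0.4767 -0.1992; -0.1992 0.8785]  S=[0.9456 -0.1501; -0.1501 1.4404]  K=[0.4898 -0.0509; -0.0899 0.5853]  nu=[-1.0975, 2.9014]  x^+=[-0.2881, 2.4818]  P^+=[0.2387 -0.0710; -0.0710 0.3616]
step 4: x^-=[-0.7637, 3.0300]  P^-=[0.4686 -0.2034; -0.2034 0.8791]  S=[0.9372 -0.1551; -0.1551 1.4400]  K=[0.4847 -0.0532; -0.0920 0.5850]  nu=[0.0728, -4.5760]  x^+=[-0.4849, 0.3462]  P^+=[0.2364 -0.0720; -0.0720 0.3616]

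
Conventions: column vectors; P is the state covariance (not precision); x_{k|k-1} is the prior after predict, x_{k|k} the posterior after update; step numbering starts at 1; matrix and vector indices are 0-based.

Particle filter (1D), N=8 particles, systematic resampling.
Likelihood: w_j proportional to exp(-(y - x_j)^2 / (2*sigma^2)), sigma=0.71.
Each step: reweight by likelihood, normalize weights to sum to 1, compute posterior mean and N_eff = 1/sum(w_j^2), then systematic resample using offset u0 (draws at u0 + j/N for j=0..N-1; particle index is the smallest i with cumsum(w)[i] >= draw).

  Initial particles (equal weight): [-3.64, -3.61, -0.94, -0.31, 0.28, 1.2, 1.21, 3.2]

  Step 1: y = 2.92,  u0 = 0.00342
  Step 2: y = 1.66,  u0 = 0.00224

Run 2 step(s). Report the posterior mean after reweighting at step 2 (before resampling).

step 1: w=[0.0000, 0.0000, 0.0000, 0.0000, 0.0010, 0.0514, 0.0532, 0.8944]  mean=2.9885  Neff=1.2415  idx=[5, 7, 7, 7, 7, 7, 7, 7]
step 2: w=[0.5490, 0.0644, 0.0644, 0.0644, 0.0644, 0.0644, 0.0644, 0.0644]  mean=2.1021  Neff=3.0263  idx=[0, 0, 0, 0, 0, 2, 4, 6]

post_mean = 2.1021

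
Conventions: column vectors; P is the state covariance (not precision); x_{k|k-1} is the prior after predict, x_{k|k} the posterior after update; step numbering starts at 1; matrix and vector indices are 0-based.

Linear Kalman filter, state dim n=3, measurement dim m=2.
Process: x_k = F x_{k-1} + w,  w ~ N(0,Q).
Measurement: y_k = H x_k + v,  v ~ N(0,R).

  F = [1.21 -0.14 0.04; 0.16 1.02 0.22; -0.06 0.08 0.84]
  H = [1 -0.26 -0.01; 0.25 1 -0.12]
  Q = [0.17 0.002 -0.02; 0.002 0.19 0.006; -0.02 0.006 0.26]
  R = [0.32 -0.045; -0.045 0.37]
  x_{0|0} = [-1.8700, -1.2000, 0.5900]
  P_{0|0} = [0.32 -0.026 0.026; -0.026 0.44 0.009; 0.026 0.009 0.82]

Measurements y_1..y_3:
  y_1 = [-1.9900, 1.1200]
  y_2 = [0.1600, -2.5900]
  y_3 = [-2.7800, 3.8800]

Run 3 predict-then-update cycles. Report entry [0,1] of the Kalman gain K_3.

step 1: x^-=[-2.0711, -1.3934, 0.5118]  P^-=[0.6597 -0.0160 0.0020; -0.0160 0.6930 0.2026; 0.0020 0.2026 0.8414]  S=[1.0359 -0.0702; -0.0702 1.0596]  K=[0.6532 0.1836; -0.1495 0.6174; -0.0508 0.0931]  nu=[-0.2761, 3.0926]  x^+=[-1.6837, 0.5573, 0.8136]  P^+=[0.1988 -0.0085 0.0218; -0.0085 0.2530 0.1307; 0.0218 0.1307 0.8289]
step 2: x^-=[-2.0828, 0.4780, 0.8291]  P^-=[0.4708 0.0086 -0.0031; 0.0086 0.5558 0.2953; -0.0031 0.2953 0.8626]  S=[0.8257 -0.0561; -0.0561 0.9013]  K=[0.5796 0.1766; -0.1294 0.5717; -0.0932 0.2061]  nu=[2.3754, -2.4479]  x^+=[-1.1383, -1.2288, 0.1032]  P^+=[0.1768 -0.0032 0.0145; -0.0032 0.2391 0.1746; 0.0145 0.1746 0.8150]
step 3: x^-=[-1.2012, -1.4128, 0.0567]  P^-=[0.4354 0.0111 -0.0138; 0.0111 0.5611 0.3290; -0.0138 0.3290 0.8593]  S=[0.7897 -0.0620; -0.0620 0.8981]  K=[0.5616 0.1741; -0.1298 0.5749; -0.1179 0.2396]  nu=[-1.9456, 5.5999]  x^+=[-1.3187, 2.0593, 1.6277]  P^+=[0.1713 -0.0027 0.0081; -0.0027 0.2417 0.1871; 0.0081 0.1871 0.7933]

K[0,1] = 0.1741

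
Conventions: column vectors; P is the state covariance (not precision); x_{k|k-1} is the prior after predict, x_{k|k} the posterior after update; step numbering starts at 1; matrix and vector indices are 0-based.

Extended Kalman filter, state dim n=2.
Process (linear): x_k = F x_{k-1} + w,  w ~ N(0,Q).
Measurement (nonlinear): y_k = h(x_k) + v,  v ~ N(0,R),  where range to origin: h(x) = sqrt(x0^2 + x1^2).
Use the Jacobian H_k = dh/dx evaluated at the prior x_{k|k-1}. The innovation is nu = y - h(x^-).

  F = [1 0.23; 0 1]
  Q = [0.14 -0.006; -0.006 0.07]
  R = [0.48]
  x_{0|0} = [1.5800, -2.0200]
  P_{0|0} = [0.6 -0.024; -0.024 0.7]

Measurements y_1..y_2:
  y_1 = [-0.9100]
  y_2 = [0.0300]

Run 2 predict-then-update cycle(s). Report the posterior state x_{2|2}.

x_post = [0.0999, -0.2603]

step 1: x^-=[1.1154, -2.0200]  P^-=[0.7660 0.1310; 0.1310 0.7700]  H_jac=[0.4834 -0.8754]  S=[1.1382]  K=[0.2246; -0.5366]  nu=[-3.2175]  x^+=[0.3929, -0.2935]  P^+=[0.7086 0.2681; 0.2681 0.4423]
step 2: x^-=[0.3254, -0.2935]  P^-=[0.9953 0.3639; 0.3639 0.5123]  H_jac=[0.7425 -0.6698]  S=[0.8967]  K=[0.5524; -0.0814]  nu=[-0.4082]  x^+=[0.0999, -0.2603]  P^+=[0.7217 0.4042; 0.4042 0.5063]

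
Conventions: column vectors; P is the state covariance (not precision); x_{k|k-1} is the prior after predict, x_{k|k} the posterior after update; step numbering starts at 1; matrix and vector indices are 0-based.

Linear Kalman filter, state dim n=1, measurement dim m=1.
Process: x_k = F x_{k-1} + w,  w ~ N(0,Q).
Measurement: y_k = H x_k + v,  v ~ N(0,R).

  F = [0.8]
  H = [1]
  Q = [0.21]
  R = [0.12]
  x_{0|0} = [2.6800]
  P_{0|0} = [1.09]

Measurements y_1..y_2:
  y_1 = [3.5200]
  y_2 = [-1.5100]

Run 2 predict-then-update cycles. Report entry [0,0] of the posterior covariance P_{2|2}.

step 1: x^-=[2.1440]  P^-=[0.9076]  S=[1.0276]  K=[0.8832]  nu=[1.3760]  x^+=[3.3593]  P^+=[0.1060]
step 2: x^-=[2.6875]  P^-=[0.2778]  S=[0.3978]  K=[0.6984]  nu=[-4.1975]  x^+=[-0.2439]  P^+=[0.0838]

P_post[0,0] = 0.0838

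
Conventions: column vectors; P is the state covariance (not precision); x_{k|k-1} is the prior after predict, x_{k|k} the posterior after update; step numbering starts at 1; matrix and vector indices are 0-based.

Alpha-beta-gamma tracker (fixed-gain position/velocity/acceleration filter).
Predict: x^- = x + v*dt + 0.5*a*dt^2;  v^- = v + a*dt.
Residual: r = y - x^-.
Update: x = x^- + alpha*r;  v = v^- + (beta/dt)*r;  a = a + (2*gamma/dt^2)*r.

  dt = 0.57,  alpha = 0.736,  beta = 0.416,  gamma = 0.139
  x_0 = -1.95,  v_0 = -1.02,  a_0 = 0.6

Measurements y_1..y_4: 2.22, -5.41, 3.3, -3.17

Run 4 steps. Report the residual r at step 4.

resid = -6.6684

step 1: x_pred=-2.4339  r=4.6539  x^+=0.9914  v^+=2.7186  a^+=4.5821
step 2: x_pred=3.2853  r=-8.6953  x^+=-3.1144  v^+=-1.0157  a^+=-2.8580
step 3: x_pred=-4.1577  r=7.4577  x^+=1.3312  v^+=2.7980  a^+=3.5231
step 4: x_pred=3.4984  r=-6.6684  x^+=-1.4095  v^+=-0.0605  a^+=-2.1827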